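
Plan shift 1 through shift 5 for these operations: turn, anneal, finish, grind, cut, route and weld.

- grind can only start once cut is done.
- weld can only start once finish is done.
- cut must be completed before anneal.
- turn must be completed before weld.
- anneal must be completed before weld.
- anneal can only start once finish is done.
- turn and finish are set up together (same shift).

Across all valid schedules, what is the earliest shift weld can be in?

Precedence pushes weld to at least shift 3.
weld at shift 3 is achievable: finish=shift 1, anneal=shift 2, route=shift 1, grind=shift 2, weld=shift 3, cut=shift 1, turn=shift 1.

shift 3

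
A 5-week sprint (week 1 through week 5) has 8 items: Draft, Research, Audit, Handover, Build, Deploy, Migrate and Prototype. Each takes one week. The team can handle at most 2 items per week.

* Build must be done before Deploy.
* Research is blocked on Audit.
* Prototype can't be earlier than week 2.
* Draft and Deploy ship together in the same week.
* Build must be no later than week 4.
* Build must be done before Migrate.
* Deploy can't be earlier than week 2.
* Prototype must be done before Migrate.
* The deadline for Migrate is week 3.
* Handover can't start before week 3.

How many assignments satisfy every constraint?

Splitting on Draft: it can be week 4 (13), week 5 (13). Listing each branch's schedules as (Research, Audit, Handover, Build, Deploy, Migrate, Prototype) by week number:
Draft=week 4: (2,1,3,1,4,3,2) (2,1,5,1,4,3,2) (3,1,5,1,4,3,2) (3,1,5,2,4,3,2) (3,2,5,1,4,3,2) (5,1,3,1,4,3,2) (5,1,3,2,4,3,2) (5,1,5,1,4,3,2) (5,1,5,2,4,3,2) (5,2,3,1,4,3,2) (5,2,5,1,4,3,2) (5,3,5,1,4,3,2) (5,3,5,2,4,3,2) — 13.
Draft=week 5: (2,1,3,1,5,3,2) (2,1,4,1,5,3,2) (3,1,4,1,5,3,2) (3,1,4,2,5,3,2) (3,2,4,1,5,3,2) (4,1,3,1,5,3,2) (4,1,3,2,5,3,2) (4,1,4,1,5,3,2) (4,1,4,2,5,3,2) (4,2,3,1,5,3,2) (4,2,4,1,5,3,2) (4,3,4,1,5,3,2) (4,3,4,2,5,3,2) — 13.
Summing: 13 + 13 = 26.

26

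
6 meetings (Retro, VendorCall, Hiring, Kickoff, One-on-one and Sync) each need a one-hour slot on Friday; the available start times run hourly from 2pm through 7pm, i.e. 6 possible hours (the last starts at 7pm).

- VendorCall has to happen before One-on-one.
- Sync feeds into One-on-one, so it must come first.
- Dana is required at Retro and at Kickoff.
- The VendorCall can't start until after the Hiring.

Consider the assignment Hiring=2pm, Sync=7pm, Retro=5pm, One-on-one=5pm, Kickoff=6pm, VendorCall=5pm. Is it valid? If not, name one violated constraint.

Sync feeds into One-on-one, so it must come first — violated.
Dana is required at Retro and at Kickoff — holds.
VendorCall has to happen before One-on-one — violated.
The VendorCall can't start until after the Hiring — holds.

Invalid. Sync feeds into One-on-one, so it must come first.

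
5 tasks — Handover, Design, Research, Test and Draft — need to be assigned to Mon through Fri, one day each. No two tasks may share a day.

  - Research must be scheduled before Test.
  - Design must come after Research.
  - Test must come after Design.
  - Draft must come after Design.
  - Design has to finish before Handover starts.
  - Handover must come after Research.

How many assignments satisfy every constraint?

Splitting on Handover: it can be Wed (2), Thu (2), Fri (2). Listing each branch's schedules as (Design, Research, Test, Draft):
Handover=Wed: (Tue,Mon,Thu,Fri) (Tue,Mon,Fri,Thu) — 2.
Handover=Thu: (Tue,Mon,Wed,Fri) (Tue,Mon,Fri,Wed) — 2.
Handover=Fri: (Tue,Mon,Wed,Thu) (Tue,Mon,Thu,Wed) — 2.
Summing: 2 + 2 + 2 = 6.

6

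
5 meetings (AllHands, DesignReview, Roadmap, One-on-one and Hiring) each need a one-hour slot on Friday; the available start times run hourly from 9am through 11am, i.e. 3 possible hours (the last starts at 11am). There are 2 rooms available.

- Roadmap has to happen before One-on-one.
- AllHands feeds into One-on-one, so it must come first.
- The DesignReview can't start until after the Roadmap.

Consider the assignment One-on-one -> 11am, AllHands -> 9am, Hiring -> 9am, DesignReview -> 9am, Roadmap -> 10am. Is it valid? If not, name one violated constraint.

No. There are 2 rooms available is not satisfied.

Roadmap has to happen before One-on-one — holds.
There are 2 rooms available — violated.
The DesignReview can't start until after the Roadmap — violated.
AllHands feeds into One-on-one, so it must come first — holds.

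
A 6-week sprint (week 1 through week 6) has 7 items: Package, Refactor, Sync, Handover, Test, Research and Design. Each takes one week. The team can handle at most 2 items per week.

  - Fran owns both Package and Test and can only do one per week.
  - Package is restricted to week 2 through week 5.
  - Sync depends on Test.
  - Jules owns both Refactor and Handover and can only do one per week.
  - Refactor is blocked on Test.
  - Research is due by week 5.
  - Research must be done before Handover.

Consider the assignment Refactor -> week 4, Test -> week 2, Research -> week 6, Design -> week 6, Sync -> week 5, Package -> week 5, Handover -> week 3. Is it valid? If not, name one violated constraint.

No. Research is due by week 5 is not satisfied.

The team can handle at most 2 items per week — holds.
Research must be done before Handover — violated.
Refactor is blocked on Test — holds.
Package is restricted to week 2 through week 5 — holds.
Fran owns both Package and Test and can only do one per week — holds.
Research is due by week 5 — violated.
Sync depends on Test — holds.
Jules owns both Refactor and Handover and can only do one per week — holds.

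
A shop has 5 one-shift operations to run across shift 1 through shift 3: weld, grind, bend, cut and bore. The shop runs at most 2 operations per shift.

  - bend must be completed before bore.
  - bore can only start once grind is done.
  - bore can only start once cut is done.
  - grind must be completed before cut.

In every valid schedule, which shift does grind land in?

shift 1

Downstream work caps grind at shift 1.
So grind is pinned to shift 1.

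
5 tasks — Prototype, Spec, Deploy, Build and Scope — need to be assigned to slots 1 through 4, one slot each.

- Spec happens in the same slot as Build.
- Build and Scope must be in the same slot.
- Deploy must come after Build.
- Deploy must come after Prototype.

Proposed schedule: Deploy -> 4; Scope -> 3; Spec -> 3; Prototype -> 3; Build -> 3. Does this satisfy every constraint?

Spec happens in the same slot as Build — holds.
Deploy must come after Prototype — holds.
Build and Scope must be in the same slot — holds.
Deploy must come after Build — holds.

Valid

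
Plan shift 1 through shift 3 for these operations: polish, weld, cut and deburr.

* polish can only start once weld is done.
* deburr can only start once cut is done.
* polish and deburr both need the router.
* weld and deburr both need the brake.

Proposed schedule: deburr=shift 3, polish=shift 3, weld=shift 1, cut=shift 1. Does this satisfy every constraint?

Invalid. polish and deburr both need the router.

polish and deburr both need the router — violated.
polish can only start once weld is done — holds.
weld and deburr both need the brake — holds.
deburr can only start once cut is done — holds.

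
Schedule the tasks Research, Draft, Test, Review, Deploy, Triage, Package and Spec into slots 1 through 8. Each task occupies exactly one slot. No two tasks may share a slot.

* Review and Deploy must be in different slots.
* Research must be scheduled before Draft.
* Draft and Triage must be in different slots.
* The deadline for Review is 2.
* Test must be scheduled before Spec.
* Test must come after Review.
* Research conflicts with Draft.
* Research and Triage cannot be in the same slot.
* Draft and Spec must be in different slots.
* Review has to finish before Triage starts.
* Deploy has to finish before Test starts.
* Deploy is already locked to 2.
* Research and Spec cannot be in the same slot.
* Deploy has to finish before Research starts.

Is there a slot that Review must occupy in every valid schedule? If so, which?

1

Review's window is 1–2.
Deploy is fixed at 2, and Review can't share a slot with Deploy.
So Review must be 1.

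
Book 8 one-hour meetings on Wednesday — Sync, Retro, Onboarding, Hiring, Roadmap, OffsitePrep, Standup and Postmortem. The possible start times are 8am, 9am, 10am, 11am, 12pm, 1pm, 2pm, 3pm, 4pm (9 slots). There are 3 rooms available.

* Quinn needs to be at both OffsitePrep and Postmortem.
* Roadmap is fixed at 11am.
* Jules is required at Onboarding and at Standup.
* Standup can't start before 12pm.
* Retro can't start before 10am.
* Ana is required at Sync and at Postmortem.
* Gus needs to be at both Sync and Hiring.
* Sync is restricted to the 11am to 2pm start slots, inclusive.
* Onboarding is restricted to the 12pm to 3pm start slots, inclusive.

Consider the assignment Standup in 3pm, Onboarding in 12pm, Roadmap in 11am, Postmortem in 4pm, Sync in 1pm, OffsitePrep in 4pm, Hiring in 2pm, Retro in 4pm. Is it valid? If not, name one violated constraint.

No — it violates: Quinn needs to be at both OffsitePrep and Postmortem

Quinn needs to be at both OffsitePrep and Postmortem — violated.
Gus needs to be at both Sync and Hiring — holds.
Jules is required at Onboarding and at Standup — holds.
Ana is required at Sync and at Postmortem — holds.
Onboarding is restricted to the 12pm to 3pm start slots, inclusive — holds.
Retro can't start before 10am — holds.
Roadmap is fixed at 11am — holds.
Sync is restricted to the 11am to 2pm start slots, inclusive — holds.
Standup can't start before 12pm — holds.
There are 3 rooms available — holds.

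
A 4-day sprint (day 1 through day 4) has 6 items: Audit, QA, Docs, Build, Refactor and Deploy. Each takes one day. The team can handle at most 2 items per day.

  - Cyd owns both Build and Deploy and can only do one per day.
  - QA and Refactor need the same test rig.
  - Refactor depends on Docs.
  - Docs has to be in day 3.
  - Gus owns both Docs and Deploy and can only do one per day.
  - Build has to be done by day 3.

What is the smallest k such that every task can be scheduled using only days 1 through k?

4

The precedence chain requires at least 2 distinct days.
With at most 2 per day and 6 tasks, at least 3 days are needed.
Propagating the time windows through the other constraints, Refactor can't land before day 4, so the schedule must run through at least day 4.
4 works (last occupied day: day 4): for example Refactor in day 4; Build in day 1; QA in day 2; Docs in day 3; Deploy in day 2; Audit in day 1.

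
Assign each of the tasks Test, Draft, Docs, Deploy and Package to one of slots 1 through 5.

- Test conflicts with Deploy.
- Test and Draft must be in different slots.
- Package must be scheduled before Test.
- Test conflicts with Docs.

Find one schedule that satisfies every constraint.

Test -> 2; Docs -> 1; Draft -> 1; Package -> 1; Deploy -> 1

Checking: Package(1) before Test(2); Test(2) != Deploy(1); Test(2) != Draft(1); Test(2) != Docs(1).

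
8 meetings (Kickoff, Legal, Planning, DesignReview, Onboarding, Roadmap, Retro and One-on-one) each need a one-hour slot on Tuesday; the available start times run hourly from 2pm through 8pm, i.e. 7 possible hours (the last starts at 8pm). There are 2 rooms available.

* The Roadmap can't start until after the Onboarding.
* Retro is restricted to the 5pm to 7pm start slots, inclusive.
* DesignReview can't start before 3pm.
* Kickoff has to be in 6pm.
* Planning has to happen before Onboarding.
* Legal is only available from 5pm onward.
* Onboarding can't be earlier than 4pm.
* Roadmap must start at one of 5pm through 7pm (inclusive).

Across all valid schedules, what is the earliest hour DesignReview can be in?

DesignReview is available from 3pm.
DesignReview at 3pm is achievable: One-on-one=2pm; Legal=6pm; Kickoff=6pm; Roadmap=5pm; Onboarding=4pm; DesignReview=3pm; Planning=2pm; Retro=5pm.

3pm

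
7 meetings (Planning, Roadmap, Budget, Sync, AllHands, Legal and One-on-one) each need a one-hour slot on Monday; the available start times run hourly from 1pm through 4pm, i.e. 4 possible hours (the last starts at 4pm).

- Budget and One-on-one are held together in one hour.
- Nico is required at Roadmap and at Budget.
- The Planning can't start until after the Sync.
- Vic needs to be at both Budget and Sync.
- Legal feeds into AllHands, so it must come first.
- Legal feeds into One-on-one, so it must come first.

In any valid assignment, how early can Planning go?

Precedence pushes Planning to at least 2pm.
Planning at 2pm is achievable: Planning=2pm, Budget=2pm, Roadmap=1pm, One-on-one=2pm, Legal=1pm, Sync=1pm, AllHands=2pm.

2pm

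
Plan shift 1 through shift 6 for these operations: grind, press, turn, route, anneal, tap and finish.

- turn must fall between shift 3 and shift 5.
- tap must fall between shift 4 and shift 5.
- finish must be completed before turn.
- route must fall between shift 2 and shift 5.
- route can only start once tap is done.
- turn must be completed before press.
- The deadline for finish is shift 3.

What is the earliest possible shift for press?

Precedence pushes press to at least shift 4.
press at shift 4 is achievable: press=shift 4; anneal=shift 1; tap=shift 4; grind=shift 1; finish=shift 1; route=shift 5; turn=shift 3.

shift 4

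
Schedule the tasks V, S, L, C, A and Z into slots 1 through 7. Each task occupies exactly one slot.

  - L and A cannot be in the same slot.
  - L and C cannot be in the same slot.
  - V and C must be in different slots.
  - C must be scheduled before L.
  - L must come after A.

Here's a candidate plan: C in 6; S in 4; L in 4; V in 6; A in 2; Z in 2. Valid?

C must be scheduled before L — violated.
V and C must be in different slots — violated.
L and A cannot be in the same slot — holds.
L and C cannot be in the same slot — holds.
L must come after A — holds.

No — it violates: V and C must be in different slots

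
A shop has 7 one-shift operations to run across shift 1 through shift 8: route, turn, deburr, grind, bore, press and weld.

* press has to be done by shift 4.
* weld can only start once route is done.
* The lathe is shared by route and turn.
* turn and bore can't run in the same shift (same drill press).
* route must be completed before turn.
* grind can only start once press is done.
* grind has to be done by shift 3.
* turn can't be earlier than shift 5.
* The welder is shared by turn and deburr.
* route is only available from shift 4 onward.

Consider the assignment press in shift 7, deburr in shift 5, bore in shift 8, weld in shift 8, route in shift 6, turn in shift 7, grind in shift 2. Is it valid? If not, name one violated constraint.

No. press has to be done by shift 4 is not satisfied.

The lathe is shared by route and turn — holds.
route must be completed before turn — holds.
grind can only start once press is done — violated.
press has to be done by shift 4 — violated.
The welder is shared by turn and deburr — holds.
turn can't be earlier than shift 5 — holds.
turn and bore can't run in the same shift (same drill press) — holds.
route is only available from shift 4 onward — holds.
weld can only start once route is done — holds.
grind has to be done by shift 3 — holds.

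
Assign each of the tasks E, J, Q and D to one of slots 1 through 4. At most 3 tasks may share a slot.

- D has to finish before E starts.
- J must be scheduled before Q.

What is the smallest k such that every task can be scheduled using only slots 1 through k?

The precedence chain requires at least 2 distinct slots.
With at most 3 per slot and 4 tasks, at least 2 slots are needed.
2 works (last occupied slot: 2): for example J -> 1, D -> 1, E -> 2, Q -> 2.

2 slots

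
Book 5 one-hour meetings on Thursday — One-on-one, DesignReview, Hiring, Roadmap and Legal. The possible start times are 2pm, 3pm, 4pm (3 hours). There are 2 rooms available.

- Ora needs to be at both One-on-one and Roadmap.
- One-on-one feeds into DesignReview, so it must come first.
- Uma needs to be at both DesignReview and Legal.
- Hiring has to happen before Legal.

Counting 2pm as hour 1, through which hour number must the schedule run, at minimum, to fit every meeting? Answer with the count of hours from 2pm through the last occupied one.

The precedence chain requires at least 2 distinct hours.
With at most 2 per hour and 5 meetings, at least 3 hours are needed.
3 works (last occupied hour: 4pm): for example Legal in 4pm, Hiring in 2pm, Roadmap in 3pm, DesignReview in 3pm, One-on-one in 2pm.

3 hours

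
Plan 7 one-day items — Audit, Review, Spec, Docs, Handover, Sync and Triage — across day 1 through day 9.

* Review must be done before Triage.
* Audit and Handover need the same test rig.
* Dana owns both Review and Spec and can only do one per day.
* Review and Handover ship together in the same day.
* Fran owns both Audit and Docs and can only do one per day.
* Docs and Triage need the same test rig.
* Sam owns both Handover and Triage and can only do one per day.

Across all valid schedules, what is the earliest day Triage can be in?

Precedence pushes Triage to at least day 2.
Triage at day 2 is achievable: Handover -> day 1; Triage -> day 2; Spec -> day 2; Review -> day 1; Sync -> day 1; Docs -> day 1; Audit -> day 2.

day 2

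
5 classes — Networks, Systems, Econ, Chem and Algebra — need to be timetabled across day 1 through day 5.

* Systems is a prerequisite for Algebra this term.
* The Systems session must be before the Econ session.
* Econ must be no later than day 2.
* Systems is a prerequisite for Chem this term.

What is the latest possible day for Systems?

day 1

Downstream work caps Systems at day 1.
Systems at day 1 is achievable: Networks in day 1, Systems in day 1, Chem in day 2, Algebra in day 2, Econ in day 2.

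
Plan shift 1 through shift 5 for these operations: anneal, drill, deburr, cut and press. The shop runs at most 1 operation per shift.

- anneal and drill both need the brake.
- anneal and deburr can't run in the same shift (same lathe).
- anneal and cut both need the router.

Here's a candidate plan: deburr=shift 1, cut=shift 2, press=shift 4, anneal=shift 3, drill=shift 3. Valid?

No — it violates: anneal and drill both need the brake

anneal and drill both need the brake — violated.
anneal and cut both need the router — holds.
The shop runs at most 1 operation per shift — violated.
anneal and deburr can't run in the same shift (same lathe) — holds.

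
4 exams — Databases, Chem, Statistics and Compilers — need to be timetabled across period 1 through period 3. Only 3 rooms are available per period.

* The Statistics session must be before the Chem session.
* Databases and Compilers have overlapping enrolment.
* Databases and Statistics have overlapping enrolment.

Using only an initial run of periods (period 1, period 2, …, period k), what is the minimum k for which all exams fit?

2

The precedence chain requires at least 2 distinct periods.
With at most 3 per period and 4 exams, at least 2 periods are needed.
2 works (last occupied period: period 2): for example Chem=period 2; Databases=period 2; Statistics=period 1; Compilers=period 1.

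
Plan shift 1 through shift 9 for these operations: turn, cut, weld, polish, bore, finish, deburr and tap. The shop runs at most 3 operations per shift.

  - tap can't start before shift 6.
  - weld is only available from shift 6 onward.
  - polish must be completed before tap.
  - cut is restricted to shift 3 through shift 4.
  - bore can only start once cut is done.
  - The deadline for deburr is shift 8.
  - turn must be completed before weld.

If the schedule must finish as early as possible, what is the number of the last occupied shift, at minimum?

The precedence chain requires at least 2 distinct shifts.
With at most 3 per shift and 8 operations, at least 3 shifts are needed.
weld can't be placed before shift 6, so the schedule must run through at least shift 6.
6 works (last occupied shift: shift 6): for example tap in shift 6; deburr in shift 2; weld in shift 6; finish in shift 1; bore in shift 4; polish in shift 1; cut in shift 3; turn in shift 1.

6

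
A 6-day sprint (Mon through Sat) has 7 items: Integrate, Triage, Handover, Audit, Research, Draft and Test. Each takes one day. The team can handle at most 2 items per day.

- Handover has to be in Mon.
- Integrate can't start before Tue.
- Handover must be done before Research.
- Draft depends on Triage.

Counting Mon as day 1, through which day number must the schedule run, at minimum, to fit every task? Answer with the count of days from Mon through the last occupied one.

The precedence chain requires at least 2 distinct days.
With at most 2 per day and 7 tasks, at least 4 days are needed.
4 works (last occupied day: Thu): for example Triage=Mon, Integrate=Tue, Test=Thu, Research=Tue, Audit=Wed, Handover=Mon, Draft=Wed.

4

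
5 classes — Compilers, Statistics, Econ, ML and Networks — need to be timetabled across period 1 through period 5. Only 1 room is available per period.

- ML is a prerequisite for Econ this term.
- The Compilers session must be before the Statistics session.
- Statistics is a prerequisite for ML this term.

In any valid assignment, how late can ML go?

period 4

Precedence pushes ML to at least period 3; downstream work caps ML at period 4.
ML at period 4 is achievable: ML=period 4; Networks=period 3; Compilers=period 1; Econ=period 5; Statistics=period 2.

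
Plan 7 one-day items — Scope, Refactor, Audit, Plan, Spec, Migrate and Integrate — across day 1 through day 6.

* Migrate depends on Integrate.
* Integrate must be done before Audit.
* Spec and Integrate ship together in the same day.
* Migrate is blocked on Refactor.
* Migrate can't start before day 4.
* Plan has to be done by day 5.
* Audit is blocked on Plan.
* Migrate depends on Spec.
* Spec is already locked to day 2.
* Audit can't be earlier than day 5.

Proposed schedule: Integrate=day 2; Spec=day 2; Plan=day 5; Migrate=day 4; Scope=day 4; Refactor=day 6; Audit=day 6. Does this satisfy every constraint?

Invalid. Migrate is blocked on Refactor.

Migrate depends on Integrate — holds.
Migrate can't start before day 4 — holds.
Migrate depends on Spec — holds.
Spec and Integrate ship together in the same day — holds.
Plan has to be done by day 5 — holds.
Migrate is blocked on Refactor — violated.
Spec is already locked to day 2 — holds.
Integrate must be done before Audit — holds.
Audit is blocked on Plan — holds.
Audit can't be earlier than day 5 — holds.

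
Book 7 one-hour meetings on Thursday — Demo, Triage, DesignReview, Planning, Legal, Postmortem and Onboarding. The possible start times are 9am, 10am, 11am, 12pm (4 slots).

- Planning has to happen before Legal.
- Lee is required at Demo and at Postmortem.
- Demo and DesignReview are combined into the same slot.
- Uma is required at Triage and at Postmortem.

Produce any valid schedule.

Demo=9am; Postmortem=10am; DesignReview=9am; Planning=9am; Triage=9am; Onboarding=9am; Legal=10am

Checking: Planning(9am) before Legal(10am); Demo(9am) != Postmortem(10am); Triage(9am) != Postmortem(10am); Demo = DesignReview = 9am.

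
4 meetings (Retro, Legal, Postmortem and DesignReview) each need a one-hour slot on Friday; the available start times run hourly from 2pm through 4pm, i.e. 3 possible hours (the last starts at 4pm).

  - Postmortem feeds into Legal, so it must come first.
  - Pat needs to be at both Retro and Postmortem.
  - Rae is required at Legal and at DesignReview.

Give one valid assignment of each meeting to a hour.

Postmortem -> 2pm; Legal -> 3pm; DesignReview -> 2pm; Retro -> 3pm

Checking: Postmortem(2pm) before Legal(3pm); Legal(3pm) != DesignReview(2pm); Retro(3pm) != Postmortem(2pm).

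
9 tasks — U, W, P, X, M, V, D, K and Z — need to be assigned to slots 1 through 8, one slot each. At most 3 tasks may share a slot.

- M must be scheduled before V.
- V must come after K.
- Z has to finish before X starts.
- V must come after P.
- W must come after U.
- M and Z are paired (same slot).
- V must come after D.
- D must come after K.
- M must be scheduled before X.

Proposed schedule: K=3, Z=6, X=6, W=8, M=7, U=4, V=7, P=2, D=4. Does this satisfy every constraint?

W must come after U — holds.
M and Z are paired (same slot) — violated.
V must come after K — holds.
V must come after D — holds.
At most 3 tasks may share a slot — holds.
M must be scheduled before V — violated.
D must come after K — holds.
M must be scheduled before X — violated.
V must come after P — holds.
Z has to finish before X starts — violated.

No. M must be scheduled before X is not satisfied.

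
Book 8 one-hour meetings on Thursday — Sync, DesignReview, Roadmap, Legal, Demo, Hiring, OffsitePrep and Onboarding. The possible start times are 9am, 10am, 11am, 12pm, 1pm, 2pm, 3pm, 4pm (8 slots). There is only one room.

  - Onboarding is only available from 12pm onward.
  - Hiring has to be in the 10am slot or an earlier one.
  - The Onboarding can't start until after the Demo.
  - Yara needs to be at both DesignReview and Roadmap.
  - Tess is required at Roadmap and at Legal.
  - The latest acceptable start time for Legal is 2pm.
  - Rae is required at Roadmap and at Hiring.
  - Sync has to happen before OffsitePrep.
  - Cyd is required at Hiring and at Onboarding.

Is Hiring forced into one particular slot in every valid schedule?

No

Hiring can be 9am (e.g. Roadmap -> 4pm, Hiring -> 9am, OffsitePrep -> 2pm, DesignReview -> 3pm, Demo -> 11am, Sync -> 1pm, Legal -> 10am, Onboarding -> 12pm) or 10am (e.g. Sync in 1pm; DesignReview in 3pm; Onboarding in 12pm; Hiring in 10am; Legal in 9am; Roadmap in 4pm; OffsitePrep in 2pm; Demo in 11am).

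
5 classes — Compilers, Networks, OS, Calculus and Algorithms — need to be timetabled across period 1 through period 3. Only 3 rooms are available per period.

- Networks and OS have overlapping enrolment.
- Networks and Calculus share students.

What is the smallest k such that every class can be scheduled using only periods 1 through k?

2

With at most 3 per period and 5 classes, at least 2 periods are needed.
2 works (last occupied period: period 2): for example Compilers in period 1; Calculus in period 2; OS in period 2; Networks in period 1; Algorithms in period 1.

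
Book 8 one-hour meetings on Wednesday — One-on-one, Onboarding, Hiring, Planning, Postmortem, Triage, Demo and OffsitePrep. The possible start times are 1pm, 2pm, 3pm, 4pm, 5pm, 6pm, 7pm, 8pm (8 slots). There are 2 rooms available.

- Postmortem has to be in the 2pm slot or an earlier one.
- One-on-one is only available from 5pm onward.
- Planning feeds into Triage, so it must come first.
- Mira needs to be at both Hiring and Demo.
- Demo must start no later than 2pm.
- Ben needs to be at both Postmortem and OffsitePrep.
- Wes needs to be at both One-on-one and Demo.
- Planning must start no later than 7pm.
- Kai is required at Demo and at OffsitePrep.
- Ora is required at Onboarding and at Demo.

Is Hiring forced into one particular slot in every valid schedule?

No

Hiring can be 1pm (e.g. Demo in 2pm, Hiring in 1pm, OffsitePrep in 4pm, Onboarding in 3pm, One-on-one in 5pm, Postmortem in 1pm, Triage in 3pm, Planning in 2pm) or 2pm (e.g. Triage -> 3pm, Demo -> 1pm, Planning -> 2pm, One-on-one -> 5pm, Hiring -> 2pm, Onboarding -> 3pm, Postmortem -> 1pm, OffsitePrep -> 4pm).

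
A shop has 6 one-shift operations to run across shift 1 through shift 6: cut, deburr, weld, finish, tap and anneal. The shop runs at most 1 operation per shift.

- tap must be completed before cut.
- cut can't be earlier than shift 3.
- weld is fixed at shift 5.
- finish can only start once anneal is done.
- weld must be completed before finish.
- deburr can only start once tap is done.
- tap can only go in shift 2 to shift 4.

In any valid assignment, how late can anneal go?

shift 1

Downstream work caps anneal at shift 5.
anneal at shift 1 is achievable: cut -> shift 3, deburr -> shift 4, weld -> shift 5, tap -> shift 2, anneal -> shift 1, finish -> shift 6.
Nothing later works — the capacity limit rule out every shift after shift 1.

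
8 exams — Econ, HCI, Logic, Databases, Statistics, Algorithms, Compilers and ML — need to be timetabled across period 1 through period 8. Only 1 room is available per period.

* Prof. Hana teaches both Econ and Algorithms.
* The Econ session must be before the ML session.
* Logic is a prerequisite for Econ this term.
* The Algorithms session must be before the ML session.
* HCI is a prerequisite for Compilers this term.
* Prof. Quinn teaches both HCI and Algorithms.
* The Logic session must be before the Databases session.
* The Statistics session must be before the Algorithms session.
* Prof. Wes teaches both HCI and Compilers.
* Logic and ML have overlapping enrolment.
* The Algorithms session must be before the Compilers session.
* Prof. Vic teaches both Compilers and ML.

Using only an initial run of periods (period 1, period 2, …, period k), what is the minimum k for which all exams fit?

8 periods

The precedence chain requires at least 3 distinct periods.
With at most 1 per period and 8 exams, at least 8 periods are needed.
8 works (last occupied period: period 8): for example HCI -> period 5; ML -> period 7; Algorithms -> period 2; Logic -> period 3; Statistics -> period 1; Compilers -> period 6; Databases -> period 8; Econ -> period 4.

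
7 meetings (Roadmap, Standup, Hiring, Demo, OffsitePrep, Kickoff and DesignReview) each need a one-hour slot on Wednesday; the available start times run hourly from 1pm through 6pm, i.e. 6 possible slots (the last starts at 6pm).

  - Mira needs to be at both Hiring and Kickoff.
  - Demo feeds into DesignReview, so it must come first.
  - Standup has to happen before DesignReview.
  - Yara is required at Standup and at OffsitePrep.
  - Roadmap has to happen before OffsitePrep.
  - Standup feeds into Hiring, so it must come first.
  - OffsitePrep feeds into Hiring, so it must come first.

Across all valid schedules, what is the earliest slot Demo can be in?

1pm

Downstream work caps Demo at 5pm.
Demo at 1pm is achievable: OffsitePrep=2pm; Roadmap=1pm; DesignReview=2pm; Demo=1pm; Standup=1pm; Kickoff=1pm; Hiring=3pm.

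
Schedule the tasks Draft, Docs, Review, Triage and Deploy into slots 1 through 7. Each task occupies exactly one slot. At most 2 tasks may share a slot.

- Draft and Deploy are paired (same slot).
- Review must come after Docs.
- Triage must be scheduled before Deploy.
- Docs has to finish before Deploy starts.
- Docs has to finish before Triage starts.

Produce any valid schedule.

Triage -> 2; Review -> 2; Draft -> 3; Docs -> 1; Deploy -> 3

Checking: Docs(1) before Review(2); Triage(2) before Deploy(3); Docs(1) before Deploy(3); Docs(1) before Triage(2); Draft = Deploy = 3; max 2 per slot (cap 2).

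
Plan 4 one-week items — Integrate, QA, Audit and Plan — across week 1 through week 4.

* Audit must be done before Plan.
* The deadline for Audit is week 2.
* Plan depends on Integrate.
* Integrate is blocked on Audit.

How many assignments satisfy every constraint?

16

Splitting on Integrate: it can be week 2 (8), week 3 (8). Listing each branch's schedules as (QA, Audit, Plan) by week number:
Integrate=week 2: (1,1,3) (1,1,4) (2,1,3) (2,1,4) (3,1,3) (3,1,4) (4,1,3) (4,1,4) — 8.
Integrate=week 3: (1,1,4) (1,2,4) (2,1,4) (2,2,4) (3,1,4) (3,2,4) (4,1,4) (4,2,4) — 8.
Summing: 8 + 8 = 16.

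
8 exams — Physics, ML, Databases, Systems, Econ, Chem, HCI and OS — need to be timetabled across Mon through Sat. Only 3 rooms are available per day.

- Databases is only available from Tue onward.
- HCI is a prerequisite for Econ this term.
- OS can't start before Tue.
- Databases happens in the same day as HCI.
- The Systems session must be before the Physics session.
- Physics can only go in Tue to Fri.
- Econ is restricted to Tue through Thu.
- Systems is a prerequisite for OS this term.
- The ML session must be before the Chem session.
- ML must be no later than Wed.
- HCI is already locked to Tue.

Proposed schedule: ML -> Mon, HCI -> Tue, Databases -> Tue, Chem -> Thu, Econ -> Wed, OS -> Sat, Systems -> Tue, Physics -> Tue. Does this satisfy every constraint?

No. Only 3 rooms are available per day is not satisfied.

HCI is already locked to Tue — holds.
Econ is restricted to Tue through Thu — holds.
Databases is only available from Tue onward — holds.
Databases happens in the same day as HCI — holds.
Only 3 rooms are available per day — violated.
ML must be no later than Wed — holds.
OS can't start before Tue — holds.
Physics can only go in Tue to Fri — holds.
Systems is a prerequisite for OS this term — holds.
The ML session must be before the Chem session — holds.
HCI is a prerequisite for Econ this term — holds.
The Systems session must be before the Physics session — violated.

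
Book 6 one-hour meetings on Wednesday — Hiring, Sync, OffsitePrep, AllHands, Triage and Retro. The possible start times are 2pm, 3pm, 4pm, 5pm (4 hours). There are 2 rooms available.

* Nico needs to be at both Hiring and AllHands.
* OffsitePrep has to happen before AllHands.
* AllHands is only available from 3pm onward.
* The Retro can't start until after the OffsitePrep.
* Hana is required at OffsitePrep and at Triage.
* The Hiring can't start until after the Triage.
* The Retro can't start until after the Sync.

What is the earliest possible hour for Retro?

3pm

Precedence pushes Retro to at least 3pm.
Retro at 3pm is achievable: Hiring=5pm; AllHands=3pm; Triage=4pm; Sync=2pm; Retro=3pm; OffsitePrep=2pm.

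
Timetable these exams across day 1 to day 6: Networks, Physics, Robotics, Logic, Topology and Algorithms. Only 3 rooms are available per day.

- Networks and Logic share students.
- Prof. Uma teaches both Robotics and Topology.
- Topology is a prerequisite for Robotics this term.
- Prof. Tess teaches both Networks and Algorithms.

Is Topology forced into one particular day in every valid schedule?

No

Topology can be day 1 (e.g. Networks in day 1; Algorithms in day 2; Robotics in day 2; Logic in day 2; Physics in day 1; Topology in day 1) or day 2 (e.g. Algorithms in day 2; Networks in day 1; Physics in day 1; Topology in day 2; Robotics in day 3; Logic in day 2).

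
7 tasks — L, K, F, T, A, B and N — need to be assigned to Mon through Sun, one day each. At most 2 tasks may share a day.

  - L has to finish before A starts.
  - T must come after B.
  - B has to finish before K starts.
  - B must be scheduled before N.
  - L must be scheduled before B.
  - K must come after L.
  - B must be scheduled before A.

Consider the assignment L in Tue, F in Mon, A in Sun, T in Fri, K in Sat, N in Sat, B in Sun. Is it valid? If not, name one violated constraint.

At most 2 tasks may share a day — holds.
B must be scheduled before A — violated.
L must be scheduled before B — holds.
L has to finish before A starts — holds.
K must come after L — holds.
B has to finish before K starts — violated.
B must be scheduled before N — violated.
T must come after B — violated.

No. T must come after B is not satisfied.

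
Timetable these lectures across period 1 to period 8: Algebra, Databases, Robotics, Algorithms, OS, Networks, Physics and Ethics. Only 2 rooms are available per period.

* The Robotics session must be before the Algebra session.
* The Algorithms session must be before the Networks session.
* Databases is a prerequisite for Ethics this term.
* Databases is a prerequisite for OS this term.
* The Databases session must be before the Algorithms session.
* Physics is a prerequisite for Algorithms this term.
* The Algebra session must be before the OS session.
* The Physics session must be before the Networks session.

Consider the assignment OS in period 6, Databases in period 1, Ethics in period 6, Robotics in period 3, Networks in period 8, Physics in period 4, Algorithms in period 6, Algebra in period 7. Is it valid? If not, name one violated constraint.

No — it violates: Only 2 rooms are available per period

The Robotics session must be before the Algebra session — holds.
The Databases session must be before the Algorithms session — holds.
Physics is a prerequisite for Algorithms this term — holds.
Only 2 rooms are available per period — violated.
The Algorithms session must be before the Networks session — holds.
Databases is a prerequisite for OS this term — holds.
The Physics session must be before the Networks session — holds.
Databases is a prerequisite for Ethics this term — holds.
The Algebra session must be before the OS session — violated.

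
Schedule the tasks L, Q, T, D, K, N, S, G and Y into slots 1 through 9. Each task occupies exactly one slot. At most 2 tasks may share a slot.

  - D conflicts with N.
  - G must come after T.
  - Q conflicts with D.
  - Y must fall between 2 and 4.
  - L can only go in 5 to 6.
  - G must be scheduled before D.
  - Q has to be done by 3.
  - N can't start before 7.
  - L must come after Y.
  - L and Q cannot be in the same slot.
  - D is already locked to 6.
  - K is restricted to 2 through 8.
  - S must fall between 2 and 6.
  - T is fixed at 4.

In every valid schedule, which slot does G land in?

5

T is fixed at 4 and must come before G, so G is at least 5.
D is fixed at 6 and must come after G, so G is at most 5.
So G must be 5.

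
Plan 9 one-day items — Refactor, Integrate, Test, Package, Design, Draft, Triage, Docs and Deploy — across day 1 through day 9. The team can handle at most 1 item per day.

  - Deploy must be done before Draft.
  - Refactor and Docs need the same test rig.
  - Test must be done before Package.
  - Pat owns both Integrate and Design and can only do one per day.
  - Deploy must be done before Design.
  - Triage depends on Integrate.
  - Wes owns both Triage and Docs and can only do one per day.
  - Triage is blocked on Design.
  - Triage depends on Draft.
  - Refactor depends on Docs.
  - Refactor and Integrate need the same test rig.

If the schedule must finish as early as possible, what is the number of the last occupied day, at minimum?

9

The precedence chain requires at least 3 distinct days.
With at most 1 per day and 9 tasks, at least 9 days are needed.
9 works (last occupied day: day 9): for example Deploy -> day 1, Package -> day 9, Design -> day 2, Refactor -> day 7, Draft -> day 3, Docs -> day 6, Integrate -> day 4, Test -> day 8, Triage -> day 5.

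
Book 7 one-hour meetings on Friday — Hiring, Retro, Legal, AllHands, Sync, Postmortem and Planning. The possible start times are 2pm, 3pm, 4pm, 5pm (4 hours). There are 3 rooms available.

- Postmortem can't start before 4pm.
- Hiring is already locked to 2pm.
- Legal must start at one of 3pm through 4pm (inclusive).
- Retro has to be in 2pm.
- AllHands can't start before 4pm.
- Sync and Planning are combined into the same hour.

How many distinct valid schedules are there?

18

Splitting on Legal: it can be 3pm (10), 4pm (8). Listing each branch's schedules as (Hiring, Retro, AllHands, Sync, Postmortem, Planning):
Legal=3pm: (2pm,2pm,4pm,3pm,4pm,3pm) (2pm,2pm,4pm,3pm,5pm,3pm) (2pm,2pm,4pm,4pm,5pm,4pm) (2pm,2pm,4pm,5pm,4pm,5pm) (2pm,2pm,4pm,5pm,5pm,5pm) (2pm,2pm,5pm,3pm,4pm,3pm) (2pm,2pm,5pm,3pm,5pm,3pm) (2pm,2pm,5pm,4pm,4pm,4pm) (2pm,2pm,5pm,4pm,5pm,4pm) (2pm,2pm,5pm,5pm,4pm,5pm) — 10.
Legal=4pm: (2pm,2pm,4pm,3pm,4pm,3pm) (2pm,2pm,4pm,3pm,5pm,3pm) (2pm,2pm,4pm,5pm,4pm,5pm) (2pm,2pm,4pm,5pm,5pm,5pm) (2pm,2pm,5pm,3pm,4pm,3pm) (2pm,2pm,5pm,3pm,5pm,3pm) (2pm,2pm,5pm,4pm,5pm,4pm) (2pm,2pm,5pm,5pm,4pm,5pm) — 8.
Summing: 10 + 8 = 18.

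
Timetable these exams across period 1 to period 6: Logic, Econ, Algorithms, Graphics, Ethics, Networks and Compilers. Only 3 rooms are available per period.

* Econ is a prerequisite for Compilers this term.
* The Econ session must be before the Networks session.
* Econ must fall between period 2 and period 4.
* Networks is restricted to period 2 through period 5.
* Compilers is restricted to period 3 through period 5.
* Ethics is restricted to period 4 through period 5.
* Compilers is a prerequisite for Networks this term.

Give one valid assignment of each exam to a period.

Graphics=period 1; Compilers=period 3; Logic=period 1; Networks=period 4; Econ=period 2; Algorithms=period 1; Ethics=period 4

Checking: Compilers(period 3) before Networks(period 4); Econ(period 2) before Compilers(period 3); Econ(period 2) before Networks(period 4); Ethics=period 4 in [period 4,period 5]; Compilers=period 3 in [period 3,period 5]; Networks=period 4 in [period 2,period 5]; Econ=period 2 in [period 2,period 4]; max 3 per period (cap 3).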